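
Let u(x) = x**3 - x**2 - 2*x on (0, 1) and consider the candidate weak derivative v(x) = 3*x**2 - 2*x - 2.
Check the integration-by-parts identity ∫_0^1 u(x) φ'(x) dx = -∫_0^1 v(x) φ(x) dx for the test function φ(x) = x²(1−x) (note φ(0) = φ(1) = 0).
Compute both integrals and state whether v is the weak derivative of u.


LHS = 1/6, RHS = 1/6. Yes, v = u' weakly.

u(x) = x**3 - x**2 - 2*x, classical derivative u'(x) = 3*x**2 - 2*x - 2.
φ(x) = x²(1−x), so φ'(x) = x*(2 - 3*x).
Note φ(0) = φ(1) = 0, so the boundary term u·φ vanishes.
LHS = ∫_0^1 u(x) φ'(x) dx = ∫_0^1 (-3*x^5 + 5*x^4 + 4*x^3 - 4*x^2) dx. Term by term:
  ∫_0^1 -3*x^5 dx = -1/2;  ∫_0^1 5*x^4 dx = 1;  ∫_0^1 4*x^3 dx = 1;
  ∫_0^1 -4*x^2 dx = -4/3.
Sum: -1/2 + 1 + 1 − 4/3 = 1/6.
So LHS = 1/6.
∫_0^1 v(x) φ(x) dx = ∫_0^1 (-3*x^5 + 5*x^4 - 2*x^2) dx. Term by term:
  ∫_0^1 -3*x^5 dx = -1/2;  ∫_0^1 5*x^4 dx = 1;  ∫_0^1 -2*x^2 dx = -2/3.
Sum: -1/2 + 1 − 2/3 = -1/6.
So RHS = -∫_0^1 v(x) φ(x) dx = 1/6.
LHS = RHS, so the identity holds for this test φ.
Moreover u is smooth here and v(x) = u'(x) = 3*x**2 - 2*x - 2 pointwise, so the identity holds for every test function. Hence v is the weak derivative of u.


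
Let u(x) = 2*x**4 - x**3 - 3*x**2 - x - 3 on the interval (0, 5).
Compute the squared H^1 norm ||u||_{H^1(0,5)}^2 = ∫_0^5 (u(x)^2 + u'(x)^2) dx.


||u||_{H^1}^2 = 138258025/126

The H^1 norm (squared) on an interval (0, L) is
  ||u||_{H^1}^2 = ∫_0^L u(x)^2 dx + ∫_0^L u'(x)^2 dx.
Compute u'(x) = 8*x**3 - 3*x**2 - 6*x - 1.
Then u(x)^2 = 4*x**8 - 4*x**7 - 11*x**6 + 2*x**5 - x**4 + 12*x**3 + 19*x**2 + 6*x + 9 and u'(x)^2 = 64*x**6 - 48*x**5 - 87*x**4 + 20*x**3 + 42*x**2 + 12*x + 1.
Integrate each monomial from 0 to 5 using ∫_0^5 c·x^n dx = c·5^(n+1)/(n+1):
  ∫_0^5 u(x)^2 dx = ∫_0^5 (4*x^8 - 4*x^7 - 11*x^6 + 2*x^5 - x^4 + 12*x^3 + 19*x^2 + 6*x + 9) dx. Term by term:
    ∫_0^5 4*x^8 dx = 7812500/9;  ∫_0^5 -4*x^7 dx = -390625/2;  ∫_0^5 -11*x^6 dx = -859375/7;
    ∫_0^5 2*x^5 dx = 15625/3;  ∫_0^5 -x^4 dx = -625;  ∫_0^5 12*x^3 dx = 1875;
    ∫_0^5 19*x^2 dx = 2375/3;  ∫_0^5 6*x dx = 75;  ∫_0^5 9 dx = 45.
  Sum: 7812500/9 − 390625/2 − 859375/7 + 15625/3 − 625 + 1875 + 2375/3 + 75 + 45 = 70225495/126.
  ∫_0^5 u'(x)^2 dx = ∫_0^5 (64*x^6 - 48*x^5 - 87*x^4 + 20*x^3 + 42*x^2 + 12*x + 1) dx. Term by term:
    ∫_0^5 64*x^6 dx = 5000000/7;  ∫_0^5 -48*x^5 dx = -125000;  ∫_0^5 -87*x^4 dx = -54375;
    ∫_0^5 20*x^3 dx = 3125;  ∫_0^5 42*x^2 dx = 1750;  ∫_0^5 12*x dx = 150;
    ∫_0^5 1 dx = 5.
  Sum: 5000000/7 − 125000 − 54375 + 3125 + 1750 + 150 + 5 = 3779585/7.
Adding: ||u||_{H^1}^2 = 70225495/126 + 3779585/7 = 138258025/126.


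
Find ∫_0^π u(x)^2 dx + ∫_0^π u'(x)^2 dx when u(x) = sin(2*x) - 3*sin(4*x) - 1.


||u||_{H^1(0,π)}^2 = 80*π

u'(x) = 2*cos(2*x) - 12*cos(4*x).
Expand u² and (u')² and integrate term by term on (0, π), using: for integers n ≥ 1, ∫_0^π sin²(nx) dx = ∫_0^π cos²(nx) dx = π/2; for n ≠ n', ∫_0^π sin(nx)sin(n'x) dx = ∫_0^π cos(nx)cos(n'x) dx = 0; and by product-to-sum, ∫_0^π sin(nx)cos(n'x) dx = ½∫_0^π [sin((n+n')x) + sin((n−n')x)] dx, which is 0 when n+n' is even and 2n/(n²−n'²) when n+n' is odd (it need not vanish on (0, π)). For the constant mode: ∫_0^π 1 dx = π, ∫_0^π cos(nx) dx = 0, ∫_0^π sin(nx) dx = (1−(−1)^n)/n.
  u² squared terms: (-1)²·∫1 dx = 1·π = π;  (-3)²·∫sin(4x)² dx = 9·π/2 = 9*π/2;  (1)²·∫sin(2x)² dx = 1·π/2 = π/2.
  u² cross terms: 2·(-1)·(-3)·∫1·sin(4x) dx = 6·(0) = 0;  2·(-1)·(1)·∫1·sin(2x) dx = -2·(0) = 0;  2·(-3)·(1)·∫sin(4x)·sin(2x) dx = -6·(0) = 0.
  So ∫_0^π u² dx = π + 9*π/2 + π/2 + 0 + 0 + 0 = 6*π.
  (u')² squared terms: (-12)²·∫cos(4x)² dx = 144·π/2 = 72*π;  (2)²·∫cos(2x)² dx = 4·π/2 = 2*π.
  (u')² cross terms: 2·(-12)·(2)·∫cos(4x)·cos(2x) dx = -48·(0) = 0.
  So ∫_0^π (u')² dx = 72*π + 2*π + 0 = 74*π.
||u||_{H^1}^2 = (6*π) + (74*π) = 80*π.


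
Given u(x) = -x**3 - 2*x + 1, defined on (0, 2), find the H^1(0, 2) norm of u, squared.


||u||_{H^1}^2 = 14506/105

The H^1 norm (squared) on an interval (0, L) is
  ||u||_{H^1}^2 = ∫_0^L u(x)^2 dx + ∫_0^L u'(x)^2 dx.
Compute u'(x) = -3*x**2 - 2.
Then u(x)^2 = x**6 + 4*x**4 - 2*x**3 + 4*x**2 - 4*x + 1 and u'(x)^2 = 9*x**4 + 12*x**2 + 4.
Integrate each monomial from 0 to 2 using ∫_0^2 c·x^n dx = c·2^(n+1)/(n+1):
  ∫_0^2 u(x)^2 dx = ∫_0^2 (x^6 + 4*x^4 - 2*x^3 + 4*x^2 - 4*x + 1) dx. Term by term:
    ∫_0^2 x^6 dx = 128/7;  ∫_0^2 4*x^4 dx = 128/5;  ∫_0^2 -2*x^3 dx = -8;
    ∫_0^2 4*x^2 dx = 32/3;  ∫_0^2 -4*x dx = -8;  ∫_0^2 1 dx = 2.
  Sum: 128/7 + 128/5 − 8 + 32/3 − 8 + 2 = 4258/105.
  ∫_0^2 u'(x)^2 dx = ∫_0^2 (9*x^4 + 12*x^2 + 4) dx. Term by term:
    ∫_0^2 9*x^4 dx = 288/5;  ∫_0^2 12*x^2 dx = 32;  ∫_0^2 4 dx = 8.
  Sum: 288/5 + 32 + 8 = 488/5.
Adding: ||u||_{H^1}^2 = 4258/105 + 488/5 = 14506/105.


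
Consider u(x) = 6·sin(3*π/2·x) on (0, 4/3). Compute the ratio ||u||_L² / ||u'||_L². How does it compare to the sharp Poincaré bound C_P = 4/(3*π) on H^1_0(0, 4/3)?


||u||_L² / ||u'||_L² = 2/(3*π) < C_P = 4/(3*π).

u(x) = 6·sin(3*π/2·x), so u'(x) = 9*π*cos(3*π*x/2).
Writing u(x) = A·sin(kπx/L) with A = 6 and k = 2, use ∫_0^L sin²(kπx/L) dx = L/2 and ∫_0^L cos²(kπx/L) dx = L/2.
u² = 36·sin²(3*π/2·x) and (u')² = 81*π^2·cos²(3*π/2·x), and each of sin², cos² integrates to L/2 = 2/3 over (0, 4/3).
∫_0^4/3 u² dx = 24, so ||u||_L² = 2*sqrt(6).
∫_0^4/3 (u')² dx = 54*π^2, so ||u'||_L² = 3*sqrt(6)*π.
Ratio ||u||_L² / ||u'||_L² = 2/(3*π).
Sharp Poincaré constant on H^1_0(0, 4/3) is C_P = L/π = 4/(3*π), achieved by sin(3*π/4·x).
This is the k = 2 harmonic; the ratio L/(kπ) is strictly less than C_P = L/π, consistent with the sharp inequality ||u||_L² ≤ C_P ||u'||_L².


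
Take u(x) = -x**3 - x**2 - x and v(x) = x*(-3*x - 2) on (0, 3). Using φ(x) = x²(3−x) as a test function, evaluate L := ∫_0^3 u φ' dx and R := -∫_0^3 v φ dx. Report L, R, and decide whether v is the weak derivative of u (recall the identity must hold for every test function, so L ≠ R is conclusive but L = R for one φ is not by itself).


LHS = 2079/20, RHS = 486/5. No, v is not the weak derivative of u.

u(x) = -x**3 - x**2 - x, classical derivative u'(x) = -3*x**2 - 2*x - 1.
φ(x) = x²(3−x), so φ'(x) = 3*x*(2 - x).
Note φ(0) = φ(3) = 0, so the boundary term u·φ vanishes.
LHS = ∫_0^3 u(x) φ'(x) dx = ∫_0^3 (3*x^5 - 3*x^4 - 3*x^3 - 6*x^2) dx. Term by term:
  ∫_0^3 3*x^5 dx = 729/2;  ∫_0^3 -3*x^4 dx = -729/5;  ∫_0^3 -3*x^3 dx = -243/4;
  ∫_0^3 -6*x^2 dx = -54.
Sum: 729/2 − 729/5 − 243/4 − 54 = 2079/20.
So LHS = 2079/20.
∫_0^3 v(x) φ(x) dx = ∫_0^3 (3*x^5 - 7*x^4 - 6*x^3) dx. Term by term:
  ∫_0^3 3*x^5 dx = 729/2;  ∫_0^3 -7*x^4 dx = -1701/5;  ∫_0^3 -6*x^3 dx = -243/2.
Sum: 729/2 − 1701/5 − 243/2 = -486/5.
So RHS = -∫_0^3 v(x) φ(x) dx = 486/5.
LHS − RHS = 27/4 ≠ 0, so the identity fails.
(For a valid weak derivative the identity must hold for EVERY test function, in particular this one. The failure shows v is NOT the weak derivative of u.)
Correct weak derivative would be u'(x) = -3*x**2 - 2*x - 1.


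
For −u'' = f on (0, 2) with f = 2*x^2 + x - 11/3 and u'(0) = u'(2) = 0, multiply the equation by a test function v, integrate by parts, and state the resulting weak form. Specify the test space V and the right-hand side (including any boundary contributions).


V = H^1(0, 2) (no boundary constraint on v; u is determined up to an additive constant); weak form: ∫_0^2 u'v' dx = ∫_0^2 (2*x^2 + x - 11/3) v dx for all v ∈ V.

Multiply both sides by a test function v and integrate from 0 to 2:
  ∫_0^2 −u''(x) v(x) dx = ∫_0^2 f(x) v(x) dx.
Integrate the LHS by parts once:
  ∫_0^2 −u'' v dx = −[u'(x) v(x)]_0^2 + ∫_0^2 u'(x) v'(x) dx.
Thus ∫_0^2 u'(x) v'(x) dx = ∫_0^2 f(x) v(x) dx + [u'(x) v(x)]_0^2.
Choose V so that boundary terms are either known or forced to vanish.
u has homogeneous Neumann: u'(0) = u'(2) = 0. So [u' v]_0^2 = 0·v(2) − 0·v(0) = 0 for any v; take V = H^1(0, 2).
Weak formulation: find u (satisfying any essential BC) such that ∫_0^2 u'(x) v'(x) dx = ∫_0^2 f v dx for all v ∈ V (homogeneous Neumann, so boundary terms vanish).
Substituting f(x) = 2*x^2 + x - 11/3, the right-hand side is ∫_0^2 (2*x^2 + x - 11/3) v dx.
Compatibility check (pure Neumann): taking v ≡ 1 ∈ V gives 0 = ∫_0^2 f dx + (0) − (0), i.e. ∫_0^2 f dx must equal u'(0) − u'(2) = 0. Indeed ∫_0^2 (2*x^2 + x - 11/3) dx = 0, so the data are compatible. The solution is then unique only up to an additive constant (fix it e.g. by requiring ∫_0^2 u dx = 0).


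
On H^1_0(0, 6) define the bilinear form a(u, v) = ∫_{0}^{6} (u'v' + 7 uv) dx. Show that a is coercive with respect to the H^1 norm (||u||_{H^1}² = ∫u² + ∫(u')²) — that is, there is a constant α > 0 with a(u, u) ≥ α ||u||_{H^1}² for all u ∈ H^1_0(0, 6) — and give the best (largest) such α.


α = 1

Coercivity of a(·,·) on H^1_0(0, 6) means a(u, u) ≥ α ||u||_{H^1}² for every u ∈ H^1_0.
The interval has length L = 6, and Poincaré/coercivity depend only on L. Here a(u, u) = ∫(u')² + (7)·∫u².
Here c = 7 ≥ 1, so a(u,u) = ∫(u')² + c∫u² ≥ ∫(u')² + ∫u² = ||u||_{H^1}², i.e. α = 1 works. No larger α is possible: a(u,u) ≥ α||u||_{H^1}² means (1−α)∫(u')² ≥ (α−c)∫u², and for the modes u_n = sin(nπ(x−x₀)/L) (x₀ the left endpoint) one has ∫u_n²/∫(u_n')² = (L/(nπ))² → 0, so a(u_n,u_n)/||u_n||_{H^1}² → 1. Hence the optimal constant is α = 1.
Therefore α = 1.


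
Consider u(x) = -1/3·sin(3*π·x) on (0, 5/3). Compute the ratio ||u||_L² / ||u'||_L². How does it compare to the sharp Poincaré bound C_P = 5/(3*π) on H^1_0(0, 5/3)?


||u||_L² / ||u'||_L² = 1/(3*π) < C_P = 5/(3*π).

u(x) = -1/3·sin(3*π·x), so u'(x) = -π*cos(3*π*x).
Writing u(x) = A·sin(kπx/L) with A = -1/3 and k = 5, use ∫_0^L sin²(kπx/L) dx = L/2 and ∫_0^L cos²(kπx/L) dx = L/2.
u² = 1/9·sin²(3*π·x) and (u')² = π^2·cos²(3*π·x), and each of sin², cos² integrates to L/2 = 5/6 over (0, 5/3).
∫_0^5/3 u² dx = 5/54, so ||u||_L² = sqrt(30)/18.
∫_0^5/3 (u')² dx = 5*π^2/6, so ||u'||_L² = sqrt(30)*π/6.
Ratio ||u||_L² / ||u'||_L² = 1/(3*π).
Sharp Poincaré constant on H^1_0(0, 5/3) is C_P = L/π = 5/(3*π), achieved by sin(3*π/5·x).
This is the k = 5 harmonic; the ratio L/(kπ) is strictly less than C_P = L/π, consistent with the sharp inequality ||u||_L² ≤ C_P ||u'||_L².


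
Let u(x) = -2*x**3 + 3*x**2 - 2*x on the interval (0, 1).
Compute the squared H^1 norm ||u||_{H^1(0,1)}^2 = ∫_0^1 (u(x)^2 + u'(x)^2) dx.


||u||_{H^1}^2 = 158/105

The H^1 norm (squared) on an interval (0, L) is
  ||u||_{H^1}^2 = ∫_0^L u(x)^2 dx + ∫_0^L u'(x)^2 dx.
Compute u'(x) = -6*x**2 + 6*x - 2.
Then u(x)^2 = 4*x**6 - 12*x**5 + 17*x**4 - 12*x**3 + 4*x**2 and u'(x)^2 = 36*x**4 - 72*x**3 + 60*x**2 - 24*x + 4.
Integrate each monomial from 0 to 1 using ∫_0^1 c·x^n dx = c·1^(n+1)/(n+1):
  ∫_0^1 u(x)^2 dx = ∫_0^1 (4*x^6 - 12*x^5 + 17*x^4 - 12*x^3 + 4*x^2) dx. Term by term:
    ∫_0^1 4*x^6 dx = 4/7;  ∫_0^1 -12*x^5 dx = -2;  ∫_0^1 17*x^4 dx = 17/5;
    ∫_0^1 -12*x^3 dx = -3;  ∫_0^1 4*x^2 dx = 4/3.
  Sum: 4/7 − 2 + 17/5 − 3 + 4/3 = 32/105.
  ∫_0^1 u'(x)^2 dx = ∫_0^1 (36*x^4 - 72*x^3 + 60*x^2 - 24*x + 4) dx. Term by term:
    ∫_0^1 36*x^4 dx = 36/5;  ∫_0^1 -72*x^3 dx = -18;  ∫_0^1 60*x^2 dx = 20;
    ∫_0^1 -24*x dx = -12;  ∫_0^1 4 dx = 4.
  Sum: 36/5 − 18 + 20 − 12 + 4 = 6/5.
Adding: ||u||_{H^1}^2 = 32/105 + 6/5 = 158/105.


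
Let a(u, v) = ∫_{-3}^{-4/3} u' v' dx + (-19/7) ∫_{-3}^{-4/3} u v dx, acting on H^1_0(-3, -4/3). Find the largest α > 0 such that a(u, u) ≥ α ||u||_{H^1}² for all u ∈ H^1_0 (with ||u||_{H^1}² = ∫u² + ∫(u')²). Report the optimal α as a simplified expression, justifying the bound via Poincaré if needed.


α = (-475 + 63*π^2)/(7*(25 + 9*π^2))

Coercivity of a(·,·) on H^1_0(-3, -4/3) means a(u, u) ≥ α ||u||_{H^1}² for every u ∈ H^1_0.
The interval has length L = 5/3, and Poincaré/coercivity depend only on L. Here a(u, u) = ∫(u')² + (-19/7)·∫u².
Here c = -19/7 < 0 with |c| < (π/L)² = 9*π^2/25, so coercivity still holds. The condition a(u,u) ≥ α||u||_{H^1}² reads (1−α)∫(u')² ≥ (α−c)∫u². Any admissible α is ≤ 1 (rapidly oscillating u have ∫u²/∫(u')² → 0), and α = 1 would force 0 ≥ (1−c)∫u², impossible since c < 1; so 1−α > 0. By the sharp Poincaré inequality on H^1_0 of an interval of length L, ∫(u')² ≥ (π/L)²∫u² with equality for the first sine mode sin(π(x−x₀)/L) (x₀ the left endpoint), so the inequality holds for all u iff (1−α)(π/L)² ≥ α − c, i.e. α ≤ ((π/L)² + c)/((π/L)² + 1) = (1 + c(L/π)²)/(1 + (L/π)²). (Direct route, valid since c ≤ 0: Poincaré gives c∫u² ≥ c(L/π)²∫(u')², so a(u,u) ≥ (1 + c(L/π)²)∫(u')², while ||u||_{H^1}² ≤ (1 + (L/π)²)∫(u')²; dividing yields the same α.) With (π/L)² = 9*π^2/25 and c = -19/7, the largest admissible constant is α = ((π/L)² + c)/((π/L)² + 1).
Simplifying, α = (-475 + 63*π^2)/(7*(25 + 9*π^2)).


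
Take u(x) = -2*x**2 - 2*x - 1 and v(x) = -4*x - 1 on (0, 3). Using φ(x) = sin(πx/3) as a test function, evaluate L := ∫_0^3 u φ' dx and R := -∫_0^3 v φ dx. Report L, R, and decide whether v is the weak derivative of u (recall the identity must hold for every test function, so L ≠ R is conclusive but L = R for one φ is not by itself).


LHS = 48/π, RHS = 42/π. No, v is not the weak derivative of u.

u(x) = -2*x**2 - 2*x - 1, classical derivative u'(x) = -4*x - 2.
φ(x) = sin(πx/3), so φ'(x) = π*cos(π*x/3)/3.
Note φ(0) = φ(3) = 0, so the boundary term u·φ vanishes.
LHS = ∫_0^3 u(x) φ'(x) dx = ∫_0^3 (-2*π*x^2*cos(π*x/3)/3 - 2*π*x*cos(π*x/3)/3 - π*cos(π*x/3)/3) dx. Term by term:
  ∫_0^3 -π*cos(π*x/3)/3 dx = 0;  ∫_0^3 -2*π*x*cos(π*x/3)/3 dx = 12/π;  ∫_0^3 -2*π*x^2*cos(π*x/3)/3 dx = 36/π.
Sum: 0 + 12/π + 36/π = 48/π.
So LHS = 48/π.
∫_0^3 v(x) φ(x) dx = ∫_0^3 (-4*x*sin(π*x/3) - sin(π*x/3)) dx. Term by term:
  ∫_0^3 -sin(π*x/3) dx = -6/π;  ∫_0^3 -4*x*sin(π*x/3) dx = -36/π.
Sum: -6/π − 36/π = -42/π.
So RHS = -∫_0^3 v(x) φ(x) dx = 42/π.
LHS − RHS = 6/π ≠ 0, so the identity fails.
(For a valid weak derivative the identity must hold for EVERY test function, in particular this one. The failure shows v is NOT the weak derivative of u.)
Correct weak derivative would be u'(x) = -4*x - 2.


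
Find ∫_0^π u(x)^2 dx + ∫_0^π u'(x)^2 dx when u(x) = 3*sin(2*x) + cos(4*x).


||u||_{H^1(0,π)}^2 = 31*π

u'(x) = -4*sin(4*x) + 6*cos(2*x).
Expand u² and (u')² and integrate term by term on (0, π), using: for integers n ≥ 1, ∫_0^π sin²(nx) dx = ∫_0^π cos²(nx) dx = π/2; for n ≠ n', ∫_0^π sin(nx)sin(n'x) dx = ∫_0^π cos(nx)cos(n'x) dx = 0; and by product-to-sum, ∫_0^π sin(nx)cos(n'x) dx = ½∫_0^π [sin((n+n')x) + sin((n−n')x)] dx, which is 0 when n+n' is even and 2n/(n²−n'²) when n+n' is odd (it need not vanish on (0, π)).
  u² squared terms: (3)²·∫sin(2x)² dx = 9·π/2 = 9*π/2;  (1)²·∫cos(4x)² dx = 1·π/2 = π/2.
  u² cross terms: 2·(3)·(1)·∫sin(2x)·cos(4x) dx = 6·(0) = 0.
  So ∫_0^π u² dx = 9*π/2 + π/2 + 0 = 5*π.
  (u')² squared terms: (-4)²·∫sin(4x)² dx = 16·π/2 = 8*π;  (6)²·∫cos(2x)² dx = 36·π/2 = 18*π.
  (u')² cross terms: 2·(-4)·(6)·∫sin(4x)·cos(2x) dx = -48·(0) = 0.
  So ∫_0^π (u')² dx = 8*π + 18*π + 0 = 26*π.
||u||_{H^1}^2 = (5*π) + (26*π) = 31*π.


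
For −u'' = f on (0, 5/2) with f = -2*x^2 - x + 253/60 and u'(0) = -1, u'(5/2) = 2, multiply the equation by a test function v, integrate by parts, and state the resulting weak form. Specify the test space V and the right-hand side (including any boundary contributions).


V = H^1(0, 5/2) (v unrestricted at boundary; u is determined up to an additive constant); weak form: ∫_0^5/2 u'v' dx = ∫_0^5/2 (-2*x^2 - x + 253/60) v dx + 2·v(5/2) + v(0) for all v ∈ V.

Multiply both sides by a test function v and integrate from 0 to 5/2:
  ∫_0^5/2 −u''(x) v(x) dx = ∫_0^5/2 f(x) v(x) dx.
Integrate the LHS by parts once:
  ∫_0^5/2 −u'' v dx = −[u'(x) v(x)]_0^5/2 + ∫_0^5/2 u'(x) v'(x) dx.
Thus ∫_0^5/2 u'(x) v'(x) dx = ∫_0^5/2 f(x) v(x) dx + [u'(x) v(x)]_0^5/2.
Choose V so that boundary terms are either known or forced to vanish.
u has inhomogeneous Neumann u'(0) = -1, u'(5/2) = 2. [u' v]_0^5/2 = (2)·v(5/2) − (-1)·v(0) = 2·v(5/2) + v(0). Take V = H^1(0, 5/2); boundary term becomes part of RHS.
Weak formulation: find u (satisfying any essential BC) such that ∫_0^5/2 u'(x) v'(x) dx = ∫_0^5/2 f v dx + 2·v(5/2) + v(0) for all v ∈ V (Neumann data are natural BCs: they enter the RHS as boundary terms).
Substituting f(x) = -2*x^2 - x + 253/60, the right-hand side is ∫_0^5/2 (-2*x^2 - x + 253/60) v dx + 2·v(5/2) + v(0).
Compatibility check (pure Neumann): taking v ≡ 1 ∈ V gives 0 = ∫_0^5/2 f dx + (2) − (-1), i.e. ∫_0^5/2 f dx must equal u'(0) − u'(5/2) = -3. Indeed ∫_0^5/2 (-2*x^2 - x + 253/60) dx = -3, so the data are compatible. The solution is then unique only up to an additive constant (fix it e.g. by requiring ∫_0^5/2 u dx = 0).


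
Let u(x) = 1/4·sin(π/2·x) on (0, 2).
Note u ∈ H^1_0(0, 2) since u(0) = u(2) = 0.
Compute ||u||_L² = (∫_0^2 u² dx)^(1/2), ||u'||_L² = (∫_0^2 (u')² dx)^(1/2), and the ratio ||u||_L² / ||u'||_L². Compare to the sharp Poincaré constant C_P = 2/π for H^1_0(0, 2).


||u||_L² / ||u'||_L² = 2/π = C_P.

u(x) = 1/4·sin(π/2·x), so u'(x) = π*cos(π*x/2)/8.
Writing u(x) = A·sin(kπx/L) with A = 1/4 and k = 1, use ∫_0^L sin²(kπx/L) dx = L/2 and ∫_0^L cos²(kπx/L) dx = L/2.
u² = 1/16·sin²(π/2·x) and (u')² = π^2/64·cos²(π/2·x), and each of sin², cos² integrates to L/2 = 1 over (0, 2).
∫_0^2 u² dx = 1/16, so ||u||_L² = 1/4.
∫_0^2 (u')² dx = π^2/64, so ||u'||_L² = π/8.
Ratio ||u||_L² / ||u'||_L² = 2/π.
Sharp Poincaré constant on H^1_0(0, 2) is C_P = L/π = 2/π, achieved by sin(π/2·x).
This is the k = 1 eigenfunction (up to amplitude), so the ratio equals the sharp Poincaré constant exactly.


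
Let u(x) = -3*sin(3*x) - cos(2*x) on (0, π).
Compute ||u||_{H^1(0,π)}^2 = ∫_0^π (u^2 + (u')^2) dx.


||u||_{H^1(0,π)}^2 = 36 + 95*π/2

u'(x) = 2*sin(2*x) - 9*cos(3*x).
Expand u² and (u')² and integrate term by term on (0, π), using: for integers n ≥ 1, ∫_0^π sin²(nx) dx = ∫_0^π cos²(nx) dx = π/2; for n ≠ n', ∫_0^π sin(nx)sin(n'x) dx = ∫_0^π cos(nx)cos(n'x) dx = 0; and by product-to-sum, ∫_0^π sin(nx)cos(n'x) dx = ½∫_0^π [sin((n+n')x) + sin((n−n')x)] dx, which is 0 when n+n' is even and 2n/(n²−n'²) when n+n' is odd (it need not vanish on (0, π)).
  u² squared terms: (-1)²·∫cos(2x)² dx = 1·π/2 = π/2;  (-3)²·∫sin(3x)² dx = 9·π/2 = 9*π/2.
  u² cross terms: 2·(-1)·(-3)·∫cos(2x)·sin(3x) dx = 6·(6/5) = 36/5.
  So ∫_0^π u² dx = π/2 + 9*π/2 + 36/5 = 36/5 + 5*π.
  (u')² squared terms: (-9)²·∫cos(3x)² dx = 81·π/2 = 81*π/2;  (2)²·∫sin(2x)² dx = 4·π/2 = 2*π.
  (u')² cross terms: 2·(-9)·(2)·∫cos(3x)·sin(2x) dx = -36·(-4/5) = 144/5.
  So ∫_0^π (u')² dx = 81*π/2 + 2*π + 144/5 = 144/5 + 85*π/2.
||u||_{H^1}^2 = (36/5 + 5*π) + (144/5 + 85*π/2) = 36 + 95*π/2.


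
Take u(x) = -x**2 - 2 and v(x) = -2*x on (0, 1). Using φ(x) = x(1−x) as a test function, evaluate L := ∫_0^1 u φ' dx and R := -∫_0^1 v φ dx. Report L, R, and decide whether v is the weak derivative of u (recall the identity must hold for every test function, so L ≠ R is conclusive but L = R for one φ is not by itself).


LHS = 1/6, RHS = 1/6. Yes, v = u' weakly.

u(x) = -x**2 - 2, classical derivative u'(x) = -2*x.
φ(x) = x(1−x), so φ'(x) = 1 - 2*x.
Note φ(0) = φ(1) = 0, so the boundary term u·φ vanishes.
LHS = ∫_0^1 u(x) φ'(x) dx = ∫_0^1 (2*x^3 - x^2 + 4*x - 2) dx. Term by term:
  ∫_0^1 2*x^3 dx = 1/2;  ∫_0^1 -x^2 dx = -1/3;  ∫_0^1 4*x dx = 2;
  ∫_0^1 -2 dx = -2.
Sum: 1/2 − 1/3 + 2 − 2 = 1/6.
So LHS = 1/6.
∫_0^1 v(x) φ(x) dx = ∫_0^1 (2*x^3 - 2*x^2) dx. Term by term:
  ∫_0^1 2*x^3 dx = 1/2;  ∫_0^1 -2*x^2 dx = -2/3.
Sum: 1/2 − 2/3 = -1/6.
So RHS = -∫_0^1 v(x) φ(x) dx = 1/6.
LHS = RHS, so the identity holds for this test φ.
Moreover u is smooth here and v(x) = u'(x) = -2*x pointwise, so the identity holds for every test function. Hence v is the weak derivative of u.


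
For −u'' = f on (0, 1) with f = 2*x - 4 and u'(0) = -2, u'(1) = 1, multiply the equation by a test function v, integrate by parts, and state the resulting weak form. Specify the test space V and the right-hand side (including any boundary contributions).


V = H^1(0, 1) (v unrestricted at boundary; u is determined up to an additive constant); weak form: ∫_0^1 u'v' dx = ∫_0^1 (2*x - 4) v dx + v(1) + 2·v(0) for all v ∈ V.

Multiply both sides by a test function v and integrate from 0 to 1:
  ∫_0^1 −u''(x) v(x) dx = ∫_0^1 f(x) v(x) dx.
Integrate the LHS by parts once:
  ∫_0^1 −u'' v dx = −[u'(x) v(x)]_0^1 + ∫_0^1 u'(x) v'(x) dx.
Thus ∫_0^1 u'(x) v'(x) dx = ∫_0^1 f(x) v(x) dx + [u'(x) v(x)]_0^1.
Choose V so that boundary terms are either known or forced to vanish.
u has inhomogeneous Neumann u'(0) = -2, u'(1) = 1. [u' v]_0^1 = (1)·v(1) − (-2)·v(0) = v(1) + 2·v(0). Take V = H^1(0, 1); boundary term becomes part of RHS.
Weak formulation: find u (satisfying any essential BC) such that ∫_0^1 u'(x) v'(x) dx = ∫_0^1 f v dx + v(1) + 2·v(0) for all v ∈ V (Neumann data are natural BCs: they enter the RHS as boundary terms).
Substituting f(x) = 2*x - 4, the right-hand side is ∫_0^1 (2*x - 4) v dx + v(1) + 2·v(0).
Compatibility check (pure Neumann): taking v ≡ 1 ∈ V gives 0 = ∫_0^1 f dx + (1) − (-2), i.e. ∫_0^1 f dx must equal u'(0) − u'(1) = -3. Indeed ∫_0^1 (2*x - 4) dx = -3, so the data are compatible. The solution is then unique only up to an additive constant (fix it e.g. by requiring ∫_0^1 u dx = 0).


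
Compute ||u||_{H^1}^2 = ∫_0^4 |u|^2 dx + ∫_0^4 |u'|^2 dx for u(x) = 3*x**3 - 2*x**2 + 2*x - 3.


||u||_{H^1}^2 = 2913268/105

The H^1 norm (squared) on an interval (0, L) is
  ||u||_{H^1}^2 = ∫_0^L u(x)^2 dx + ∫_0^L u'(x)^2 dx.
Compute u'(x) = 9*x**2 - 4*x + 2.
Then u(x)^2 = 9*x**6 - 12*x**5 + 16*x**4 - 26*x**3 + 16*x**2 - 12*x + 9 and u'(x)^2 = 81*x**4 - 72*x**3 + 52*x**2 - 16*x + 4.
Integrate each monomial from 0 to 4 using ∫_0^4 c·x^n dx = c·4^(n+1)/(n+1):
  ∫_0^4 u(x)^2 dx = ∫_0^4 (9*x^6 - 12*x^5 + 16*x^4 - 26*x^3 + 16*x^2 - 12*x + 9) dx. Term by term:
    ∫_0^4 9*x^6 dx = 147456/7;  ∫_0^4 -12*x^5 dx = -8192;  ∫_0^4 16*x^4 dx = 16384/5;
    ∫_0^4 -26*x^3 dx = -1664;  ∫_0^4 16*x^2 dx = 1024/3;  ∫_0^4 -12*x dx = -96;
    ∫_0^4 9 dx = 36.
  Sum: 147456/7 − 8192 + 16384/5 − 1664 + 1024/3 − 96 + 36 = 1550564/105.
  ∫_0^4 u'(x)^2 dx = ∫_0^4 (81*x^4 - 72*x^3 + 52*x^2 - 16*x + 4) dx. Term by term:
    ∫_0^4 81*x^4 dx = 82944/5;  ∫_0^4 -72*x^3 dx = -4608;  ∫_0^4 52*x^2 dx = 3328/3;
    ∫_0^4 -16*x dx = -128;  ∫_0^4 4 dx = 16.
  Sum: 82944/5 − 4608 + 3328/3 − 128 + 16 = 194672/15.
Adding: ||u||_{H^1}^2 = 1550564/105 + 194672/15 = 2913268/105.


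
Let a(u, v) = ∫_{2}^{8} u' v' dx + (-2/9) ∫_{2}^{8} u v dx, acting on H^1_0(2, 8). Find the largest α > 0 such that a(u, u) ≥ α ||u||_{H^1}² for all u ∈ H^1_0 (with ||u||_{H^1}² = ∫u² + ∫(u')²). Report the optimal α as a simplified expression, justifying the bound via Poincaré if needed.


α = (-8 + π^2)/(π^2 + 36)

Coercivity of a(·,·) on H^1_0(2, 8) means a(u, u) ≥ α ||u||_{H^1}² for every u ∈ H^1_0.
The interval has length L = 6, and Poincaré/coercivity depend only on L. Here a(u, u) = ∫(u')² + (-2/9)·∫u².
Here c = -2/9 < 0 with |c| < (π/L)² = π^2/36, so coercivity still holds. The condition a(u,u) ≥ α||u||_{H^1}² reads (1−α)∫(u')² ≥ (α−c)∫u². Any admissible α is ≤ 1 (rapidly oscillating u have ∫u²/∫(u')² → 0), and α = 1 would force 0 ≥ (1−c)∫u², impossible since c < 1; so 1−α > 0. By the sharp Poincaré inequality on H^1_0 of an interval of length L, ∫(u')² ≥ (π/L)²∫u² with equality for the first sine mode sin(π(x−x₀)/L) (x₀ the left endpoint), so the inequality holds for all u iff (1−α)(π/L)² ≥ α − c, i.e. α ≤ ((π/L)² + c)/((π/L)² + 1) = (1 + c(L/π)²)/(1 + (L/π)²). (Direct route, valid since c ≤ 0: Poincaré gives c∫u² ≥ c(L/π)²∫(u')², so a(u,u) ≥ (1 + c(L/π)²)∫(u')², while ||u||_{H^1}² ≤ (1 + (L/π)²)∫(u')²; dividing yields the same α.) With (π/L)² = π^2/36 and c = -2/9, the largest admissible constant is α = ((π/L)² + c)/((π/L)² + 1).
Simplifying, α = (-8 + π^2)/(π^2 + 36).


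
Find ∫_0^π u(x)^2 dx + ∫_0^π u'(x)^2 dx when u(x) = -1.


||u||_{H^1(0,π)}^2 = π

u'(x) = 0.
Expand u² and (u')² and integrate term by term on (0, π), using: for integers n ≥ 1, ∫_0^π sin²(nx) dx = ∫_0^π cos²(nx) dx = π/2; for n ≠ n', ∫_0^π sin(nx)sin(n'x) dx = ∫_0^π cos(nx)cos(n'x) dx = 0; and by product-to-sum, ∫_0^π sin(nx)cos(n'x) dx = ½∫_0^π [sin((n+n')x) + sin((n−n')x)] dx, which is 0 when n+n' is even and 2n/(n²−n'²) when n+n' is odd (it need not vanish on (0, π)). For the constant mode: ∫_0^π 1 dx = π, ∫_0^π cos(nx) dx = 0, ∫_0^π sin(nx) dx = (1−(−1)^n)/n.
  u² squared terms: (-1)²·∫1 dx = 1·π = π.
  So ∫_0^π u² dx = π.
  u' ≡ 0, so ∫_0^π (u')² dx = 0.
||u||_{H^1}^2 = (π) + (0) = π.


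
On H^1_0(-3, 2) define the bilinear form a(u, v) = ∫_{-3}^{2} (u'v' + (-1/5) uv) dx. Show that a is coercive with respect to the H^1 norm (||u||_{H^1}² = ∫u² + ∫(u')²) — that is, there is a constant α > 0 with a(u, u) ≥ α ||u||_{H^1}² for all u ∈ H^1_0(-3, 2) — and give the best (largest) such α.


α = (-5 + π^2)/(π^2 + 25)

Coercivity of a(·,·) on H^1_0(-3, 2) means a(u, u) ≥ α ||u||_{H^1}² for every u ∈ H^1_0.
The interval has length L = 5, and Poincaré/coercivity depend only on L. Here a(u, u) = ∫(u')² + (-1/5)·∫u².
Here c = -1/5 < 0 with |c| < (π/L)² = π^2/25, so coercivity still holds. The condition a(u,u) ≥ α||u||_{H^1}² reads (1−α)∫(u')² ≥ (α−c)∫u². Any admissible α is ≤ 1 (rapidly oscillating u have ∫u²/∫(u')² → 0), and α = 1 would force 0 ≥ (1−c)∫u², impossible since c < 1; so 1−α > 0. By the sharp Poincaré inequality on H^1_0 of an interval of length L, ∫(u')² ≥ (π/L)²∫u² with equality for the first sine mode sin(π(x−x₀)/L) (x₀ the left endpoint), so the inequality holds for all u iff (1−α)(π/L)² ≥ α − c, i.e. α ≤ ((π/L)² + c)/((π/L)² + 1) = (1 + c(L/π)²)/(1 + (L/π)²). (Direct route, valid since c ≤ 0: Poincaré gives c∫u² ≥ c(L/π)²∫(u')², so a(u,u) ≥ (1 + c(L/π)²)∫(u')², while ||u||_{H^1}² ≤ (1 + (L/π)²)∫(u')²; dividing yields the same α.) With (π/L)² = π^2/25 and c = -1/5, the largest admissible constant is α = ((π/L)² + c)/((π/L)² + 1).
Simplifying, α = (-5 + π^2)/(π^2 + 25).


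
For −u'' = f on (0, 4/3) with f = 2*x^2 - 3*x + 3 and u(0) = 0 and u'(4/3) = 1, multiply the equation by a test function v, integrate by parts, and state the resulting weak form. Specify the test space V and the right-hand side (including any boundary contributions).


V = {v ∈ H^1(0, 4/3) : v(0) = 0} (test functions vanish at x = 0 where u is specified); weak form: ∫_0^4/3 u'v' dx = ∫_0^4/3 (2*x^2 - 3*x + 3) v dx + v(4/3) for all v ∈ V.

Multiply both sides by a test function v and integrate from 0 to 4/3:
  ∫_0^4/3 −u''(x) v(x) dx = ∫_0^4/3 f(x) v(x) dx.
Integrate the LHS by parts once:
  ∫_0^4/3 −u'' v dx = −[u'(x) v(x)]_0^4/3 + ∫_0^4/3 u'(x) v'(x) dx.
Thus ∫_0^4/3 u'(x) v'(x) dx = ∫_0^4/3 f(x) v(x) dx + [u'(x) v(x)]_0^4/3.
Choose V so that boundary terms are either known or forced to vanish.
Mixed BC: u(0) = 0 (Dirichlet) and u'(4/3) = 1 (Neumann). Define V = {v ∈ H^1(0, 4/3) : v(0) = 0}. Then [u' v]_0^4/3 = u'(4/3)·v(4/3) − u'(0)·0 = v(4/3).
Weak formulation: find u (satisfying any essential BC) such that ∫_0^4/3 u'(x) v'(x) dx = ∫_0^4/3 f v dx + v(4/3) for all v ∈ V (Dirichlet at 0 absorbed into V; Neumann datum at x = 4/3 contributes the boundary term).
Substituting f(x) = 2*x^2 - 3*x + 3, the right-hand side is ∫_0^4/3 (2*x^2 - 3*x + 3) v dx + v(4/3).


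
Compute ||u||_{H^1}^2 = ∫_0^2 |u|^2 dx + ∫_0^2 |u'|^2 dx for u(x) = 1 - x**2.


||u||_{H^1}^2 = 206/15

The H^1 norm (squared) on an interval (0, L) is
  ||u||_{H^1}^2 = ∫_0^L u(x)^2 dx + ∫_0^L u'(x)^2 dx.
Compute u'(x) = -2*x.
Then u(x)^2 = x**4 - 2*x**2 + 1 and u'(x)^2 = 4*x**2.
Integrate each monomial from 0 to 2 using ∫_0^2 c·x^n dx = c·2^(n+1)/(n+1):
  ∫_0^2 u(x)^2 dx = ∫_0^2 (x^4 - 2*x^2 + 1) dx. Term by term:
    ∫_0^2 x^4 dx = 32/5;  ∫_0^2 -2*x^2 dx = -16/3;  ∫_0^2 1 dx = 2.
  Sum: 32/5 − 16/3 + 2 = 46/15.
  ∫_0^2 u'(x)^2 dx = ∫_0^2 (4*x^2) dx. Term by term:
    ∫_0^2 4*x^2 dx = 32/3.
Adding: ||u||_{H^1}^2 = 46/15 + 32/3 = 206/15.


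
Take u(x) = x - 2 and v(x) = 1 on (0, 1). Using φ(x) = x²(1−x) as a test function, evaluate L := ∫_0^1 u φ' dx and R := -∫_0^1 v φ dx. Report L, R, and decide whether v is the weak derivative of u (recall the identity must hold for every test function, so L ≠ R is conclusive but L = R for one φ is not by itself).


LHS = -1/12, RHS = -1/12. Yes, v = u' weakly.

u(x) = x - 2, classical derivative u'(x) = 1.
φ(x) = x²(1−x), so φ'(x) = x*(2 - 3*x).
Note φ(0) = φ(1) = 0, so the boundary term u·φ vanishes.
LHS = ∫_0^1 u(x) φ'(x) dx = ∫_0^1 (-3*x^3 + 8*x^2 - 4*x) dx. Term by term:
  ∫_0^1 -3*x^3 dx = -3/4;  ∫_0^1 8*x^2 dx = 8/3;  ∫_0^1 -4*x dx = -2.
Sum: -3/4 + 8/3 − 2 = -1/12.
So LHS = -1/12.
∫_0^1 v(x) φ(x) dx = ∫_0^1 (-x^3 + x^2) dx. Term by term:
  ∫_0^1 -x^3 dx = -1/4;  ∫_0^1 x^2 dx = 1/3.
Sum: -1/4 + 1/3 = 1/12.
So RHS = -∫_0^1 v(x) φ(x) dx = -1/12.
LHS = RHS, so the identity holds for this test φ.
Moreover u is smooth here and v(x) = u'(x) = 1 pointwise, so the identity holds for every test function. Hence v is the weak derivative of u.


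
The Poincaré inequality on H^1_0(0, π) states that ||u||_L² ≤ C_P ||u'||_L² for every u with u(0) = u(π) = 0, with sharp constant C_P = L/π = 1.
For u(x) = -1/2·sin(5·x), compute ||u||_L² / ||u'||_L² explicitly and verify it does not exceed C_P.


||u||_L² / ||u'||_L² = 1/5 < C_P = 1.

u(x) = -1/2·sin(5·x), so u'(x) = -5*cos(5*x)/2.
Writing u(x) = A·sin(kπx/L) with A = -1/2 and k = 5, use ∫_0^L sin²(kπx/L) dx = L/2 and ∫_0^L cos²(kπx/L) dx = L/2.
u² = 1/4·sin²(5·x) and (u')² = 25/4·cos²(5·x), and each of sin², cos² integrates to L/2 = π/2 over (0, π).
∫_0^π u² dx = π/8, so ||u||_L² = sqrt(2)*sqrt(π)/4.
∫_0^π (u')² dx = 25*π/8, so ||u'||_L² = 5*sqrt(2)*sqrt(π)/4.
Ratio ||u||_L² / ||u'||_L² = 1/5.
Sharp Poincaré constant on H^1_0(0, π) is C_P = L/π = 1, achieved by sin(x).
This is the k = 5 harmonic; the ratio L/(kπ) is strictly less than C_P = L/π, consistent with the sharp inequality ||u||_L² ≤ C_P ||u'||_L².


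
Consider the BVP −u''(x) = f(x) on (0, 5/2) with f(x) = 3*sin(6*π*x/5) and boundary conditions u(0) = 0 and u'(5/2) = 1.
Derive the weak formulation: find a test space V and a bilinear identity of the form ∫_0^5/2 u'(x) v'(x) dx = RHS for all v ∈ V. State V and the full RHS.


V = {v ∈ H^1(0, 5/2) : v(0) = 0} (test functions vanish at x = 0 where u is specified); weak form: ∫_0^5/2 u'v' dx = ∫_0^5/2 (3*sin(6*π*x/5)) v dx + v(5/2) for all v ∈ V.

Multiply both sides by a test function v and integrate from 0 to 5/2:
  ∫_0^5/2 −u''(x) v(x) dx = ∫_0^5/2 f(x) v(x) dx.
Integrate the LHS by parts once:
  ∫_0^5/2 −u'' v dx = −[u'(x) v(x)]_0^5/2 + ∫_0^5/2 u'(x) v'(x) dx.
Thus ∫_0^5/2 u'(x) v'(x) dx = ∫_0^5/2 f(x) v(x) dx + [u'(x) v(x)]_0^5/2.
Choose V so that boundary terms are either known or forced to vanish.
Mixed BC: u(0) = 0 (Dirichlet) and u'(5/2) = 1 (Neumann). Define V = {v ∈ H^1(0, 5/2) : v(0) = 0}. Then [u' v]_0^5/2 = u'(5/2)·v(5/2) − u'(0)·0 = v(5/2).
Weak formulation: find u (satisfying any essential BC) such that ∫_0^5/2 u'(x) v'(x) dx = ∫_0^5/2 f v dx + v(5/2) for all v ∈ V (Dirichlet at 0 absorbed into V; Neumann datum at x = 5/2 contributes the boundary term).
Substituting f(x) = 3*sin(6*π*x/5), the right-hand side is ∫_0^5/2 (3*sin(6*π*x/5)) v dx + v(5/2).


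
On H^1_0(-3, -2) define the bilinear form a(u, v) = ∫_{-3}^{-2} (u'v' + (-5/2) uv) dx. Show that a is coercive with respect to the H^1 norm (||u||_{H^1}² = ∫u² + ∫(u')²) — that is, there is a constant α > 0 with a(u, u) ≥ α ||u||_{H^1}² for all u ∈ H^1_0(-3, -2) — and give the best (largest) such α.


α = (-5/2 + π^2)/(1 + π^2)

Coercivity of a(·,·) on H^1_0(-3, -2) means a(u, u) ≥ α ||u||_{H^1}² for every u ∈ H^1_0.
The interval has length L = 1, and Poincaré/coercivity depend only on L. Here a(u, u) = ∫(u')² + (-5/2)·∫u².
Here c = -5/2 < 0 with |c| < (π/L)² = π^2, so coercivity still holds. The condition a(u,u) ≥ α||u||_{H^1}² reads (1−α)∫(u')² ≥ (α−c)∫u². Any admissible α is ≤ 1 (rapidly oscillating u have ∫u²/∫(u')² → 0), and α = 1 would force 0 ≥ (1−c)∫u², impossible since c < 1; so 1−α > 0. By the sharp Poincaré inequality on H^1_0 of an interval of length L, ∫(u')² ≥ (π/L)²∫u² with equality for the first sine mode sin(π(x−x₀)/L) (x₀ the left endpoint), so the inequality holds for all u iff (1−α)(π/L)² ≥ α − c, i.e. α ≤ ((π/L)² + c)/((π/L)² + 1) = (1 + c(L/π)²)/(1 + (L/π)²). (Direct route, valid since c ≤ 0: Poincaré gives c∫u² ≥ c(L/π)²∫(u')², so a(u,u) ≥ (1 + c(L/π)²)∫(u')², while ||u||_{H^1}² ≤ (1 + (L/π)²)∫(u')²; dividing yields the same α.) With (π/L)² = π^2 and c = -5/2, the largest admissible constant is α = ((π/L)² + c)/((π/L)² + 1).
Simplifying, α = (-5/2 + π^2)/(1 + π^2).


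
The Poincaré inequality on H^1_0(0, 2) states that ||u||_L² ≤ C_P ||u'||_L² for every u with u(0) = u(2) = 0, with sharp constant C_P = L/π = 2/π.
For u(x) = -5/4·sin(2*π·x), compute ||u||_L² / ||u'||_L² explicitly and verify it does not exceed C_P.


||u||_L² / ||u'||_L² = 1/(2*π) < C_P = 2/π.

u(x) = -5/4·sin(2*π·x), so u'(x) = -5*π*cos(2*π*x)/2.
Writing u(x) = A·sin(kπx/L) with A = -5/4 and k = 4, use ∫_0^L sin²(kπx/L) dx = L/2 and ∫_0^L cos²(kπx/L) dx = L/2.
u² = 25/16·sin²(2*π·x) and (u')² = 25*π^2/4·cos²(2*π·x), and each of sin², cos² integrates to L/2 = 1 over (0, 2).
∫_0^2 u² dx = 25/16, so ||u||_L² = 5/4.
∫_0^2 (u')² dx = 25*π^2/4, so ||u'||_L² = 5*π/2.
Ratio ||u||_L² / ||u'||_L² = 1/(2*π).
Sharp Poincaré constant on H^1_0(0, 2) is C_P = L/π = 2/π, achieved by sin(π/2·x).
This is the k = 4 harmonic; the ratio L/(kπ) is strictly less than C_P = L/π, consistent with the sharp inequality ||u||_L² ≤ C_P ||u'||_L².


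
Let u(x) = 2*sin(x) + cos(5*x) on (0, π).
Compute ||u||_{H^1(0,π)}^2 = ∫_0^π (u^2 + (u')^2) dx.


||u||_{H^1(0,π)}^2 = 17*π

u'(x) = -5*sin(5*x) + 2*cos(x).
Expand u² and (u')² and integrate term by term on (0, π), using: for integers n ≥ 1, ∫_0^π sin²(nx) dx = ∫_0^π cos²(nx) dx = π/2; for n ≠ n', ∫_0^π sin(nx)sin(n'x) dx = ∫_0^π cos(nx)cos(n'x) dx = 0; and by product-to-sum, ∫_0^π sin(nx)cos(n'x) dx = ½∫_0^π [sin((n+n')x) + sin((n−n')x)] dx, which is 0 when n+n' is even and 2n/(n²−n'²) when n+n' is odd (it need not vanish on (0, π)).
  u² squared terms: (2)²·∫sin(x)² dx = 4·π/2 = 2*π;  (1)²·∫cos(5x)² dx = 1·π/2 = π/2.
  u² cross terms: 2·(2)·(1)·∫sin(x)·cos(5x) dx = 4·(0) = 0.
  So ∫_0^π u² dx = 2*π + π/2 + 0 = 5*π/2.
  (u')² squared terms: (-5)²·∫sin(5x)² dx = 25·π/2 = 25*π/2;  (2)²·∫cos(x)² dx = 4·π/2 = 2*π.
  (u')² cross terms: 2·(-5)·(2)·∫sin(5x)·cos(x) dx = -20·(0) = 0.
  So ∫_0^π (u')² dx = 25*π/2 + 2*π + 0 = 29*π/2.
||u||_{H^1}^2 = (5*π/2) + (29*π/2) = 17*π.


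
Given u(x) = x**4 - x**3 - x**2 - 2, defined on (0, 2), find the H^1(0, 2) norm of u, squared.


||u||_{H^1}^2 = 3896/63

The H^1 norm (squared) on an interval (0, L) is
  ||u||_{H^1}^2 = ∫_0^L u(x)^2 dx + ∫_0^L u'(x)^2 dx.
Compute u'(x) = 4*x**3 - 3*x**2 - 2*x.
Then u(x)^2 = x**8 - 2*x**7 - x**6 + 2*x**5 - 3*x**4 + 4*x**3 + 4*x**2 + 4 and u'(x)^2 = 16*x**6 - 24*x**5 - 7*x**4 + 12*x**3 + 4*x**2.
Integrate each monomial from 0 to 2 using ∫_0^2 c·x^n dx = c·2^(n+1)/(n+1):
  ∫_0^2 u(x)^2 dx = ∫_0^2 (x^8 - 2*x^7 - x^6 + 2*x^5 - 3*x^4 + 4*x^3 + 4*x^2 + 4) dx. Term by term:
    ∫_0^2 x^8 dx = 512/9;  ∫_0^2 -2*x^7 dx = -64;  ∫_0^2 -x^6 dx = -128/7;
    ∫_0^2 2*x^5 dx = 64/3;  ∫_0^2 -3*x^4 dx = -96/5;  ∫_0^2 4*x^3 dx = 16;
    ∫_0^2 4*x^2 dx = 32/3;  ∫_0^2 4 dx = 8.
  Sum: 512/9 − 64 − 128/7 + 64/3 − 96/5 + 16 + 32/3 + 8 = 3592/315.
  ∫_0^2 u'(x)^2 dx = ∫_0^2 (16*x^6 - 24*x^5 - 7*x^4 + 12*x^3 + 4*x^2) dx. Term by term:
    ∫_0^2 16*x^6 dx = 2048/7;  ∫_0^2 -24*x^5 dx = -256;  ∫_0^2 -7*x^4 dx = -224/5;
    ∫_0^2 12*x^3 dx = 48;  ∫_0^2 4*x^2 dx = 32/3.
  Sum: 2048/7 − 256 − 224/5 + 48 + 32/3 = 5296/105.
Adding: ||u||_{H^1}^2 = 3592/315 + 5296/105 = 3896/63.


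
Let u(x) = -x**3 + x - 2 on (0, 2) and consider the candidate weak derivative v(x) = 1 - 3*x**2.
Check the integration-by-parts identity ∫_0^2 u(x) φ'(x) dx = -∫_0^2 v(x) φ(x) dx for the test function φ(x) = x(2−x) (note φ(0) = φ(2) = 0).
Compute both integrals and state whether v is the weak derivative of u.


LHS = 52/15, RHS = 52/15. Yes, v = u' weakly.

u(x) = -x**3 + x - 2, classical derivative u'(x) = 1 - 3*x**2.
φ(x) = x(2−x), so φ'(x) = 2 - 2*x.
Note φ(0) = φ(2) = 0, so the boundary term u·φ vanishes.
LHS = ∫_0^2 u(x) φ'(x) dx = ∫_0^2 (2*x^4 - 2*x^3 - 2*x^2 + 6*x - 4) dx. Term by term:
  ∫_0^2 2*x^4 dx = 64/5;  ∫_0^2 -2*x^3 dx = -8;  ∫_0^2 -2*x^2 dx = -16/3;
  ∫_0^2 6*x dx = 12;  ∫_0^2 -4 dx = -8.
Sum: 64/5 − 8 − 16/3 + 12 − 8 = 52/15.
So LHS = 52/15.
∫_0^2 v(x) φ(x) dx = ∫_0^2 (3*x^4 - 6*x^3 - x^2 + 2*x) dx. Term by term:
  ∫_0^2 3*x^4 dx = 96/5;  ∫_0^2 -6*x^3 dx = -24;  ∫_0^2 -x^2 dx = -8/3;
  ∫_0^2 2*x dx = 4.
Sum: 96/5 − 24 − 8/3 + 4 = -52/15.
So RHS = -∫_0^2 v(x) φ(x) dx = 52/15.
LHS = RHS, so the identity holds for this test φ.
Moreover u is smooth here and v(x) = u'(x) = 1 - 3*x**2 pointwise, so the identity holds for every test function. Hence v is the weak derivative of u.


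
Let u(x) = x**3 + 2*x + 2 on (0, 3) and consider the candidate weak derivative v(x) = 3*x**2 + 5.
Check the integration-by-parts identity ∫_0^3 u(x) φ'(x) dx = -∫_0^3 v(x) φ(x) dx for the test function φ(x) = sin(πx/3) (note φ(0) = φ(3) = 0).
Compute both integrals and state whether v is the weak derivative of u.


LHS = -93/π + 324/π^3, RHS = -111/π + 324/π^3. No, v is not the weak derivative of u.

u(x) = x**3 + 2*x + 2, classical derivative u'(x) = 3*x**2 + 2.
φ(x) = sin(πx/3), so φ'(x) = π*cos(π*x/3)/3.
Note φ(0) = φ(3) = 0, so the boundary term u·φ vanishes.
LHS = ∫_0^3 u(x) φ'(x) dx = ∫_0^3 (π*x^3*cos(π*x/3)/3 + 2*π*x*cos(π*x/3)/3 + 2*π*cos(π*x/3)/3) dx. Term by term:
  ∫_0^3 2*π*cos(π*x/3)/3 dx = 0;  ∫_0^3 π*x^3*cos(π*x/3)/3 dx = -81/π + 324/π^3;  ∫_0^3 2*π*x*cos(π*x/3)/3 dx = -12/π.
Sum: 0 + -81/π + 324/π^3 − 12/π = -93/π + 324/π^3.
So LHS = -93/π + 324/π^3.
∫_0^3 v(x) φ(x) dx = ∫_0^3 (3*x^2*sin(π*x/3) + 5*sin(π*x/3)) dx. Term by term:
  ∫_0^3 5*sin(π*x/3) dx = 30/π;  ∫_0^3 3*x^2*sin(π*x/3) dx = -324/π^3 + 81/π.
Sum: 30/π + -324/π^3 + 81/π = -324/π^3 + 111/π.
So RHS = -∫_0^3 v(x) φ(x) dx = -111/π + 324/π^3.
LHS − RHS = 18/π ≠ 0, so the identity fails.
(For a valid weak derivative the identity must hold for EVERY test function, in particular this one. The failure shows v is NOT the weak derivative of u.)
Correct weak derivative would be u'(x) = 3*x**2 + 2.
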